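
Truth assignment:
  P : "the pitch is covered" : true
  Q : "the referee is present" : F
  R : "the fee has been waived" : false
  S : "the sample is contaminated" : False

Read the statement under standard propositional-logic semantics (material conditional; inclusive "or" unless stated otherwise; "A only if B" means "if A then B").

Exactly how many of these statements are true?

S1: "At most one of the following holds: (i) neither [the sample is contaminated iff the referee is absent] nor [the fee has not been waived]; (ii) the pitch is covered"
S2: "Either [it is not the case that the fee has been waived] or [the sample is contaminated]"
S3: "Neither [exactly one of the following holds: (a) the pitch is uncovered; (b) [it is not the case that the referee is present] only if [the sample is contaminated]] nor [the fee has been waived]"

3

S1: Formalization: ((S iff not Q) nor not R) nand P

not Q = not False = True
S iff not Q = False iff True = False
not R = not False = True
(S iff not Q) nor not R = False nor True = False
((S iff not Q) nor not R) nand P = False nand True = True
Thus S1 is true.

S2: Formalization: not R or S

not R = not False = True
not R or S = True or False = True
So S2 is true.

S3: In symbols: (not P xor (not Q -> S)) nor R

not P = not True = False
not Q = not False = True
not Q -> S = True -> False = False
not P xor (not Q -> S) = False xor False = False
(not P xor (not Q -> S)) nor R = False nor False = True
Thus S3 is true.

Count: 3.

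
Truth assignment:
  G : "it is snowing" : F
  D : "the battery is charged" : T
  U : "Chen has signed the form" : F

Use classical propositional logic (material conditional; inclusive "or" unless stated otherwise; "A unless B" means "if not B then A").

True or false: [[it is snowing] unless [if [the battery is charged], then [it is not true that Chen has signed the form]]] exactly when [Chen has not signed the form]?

Values: G=F, D=T, U=F.
Formalization: (G | (D -> ~U)) <-> ~U

~U = ~F = T
D -> ~U = T -> T = T
G | (D -> ~U) = F | T = T
~U = ~F = T
(G | (D -> ~U)) <-> ~U = T <-> T = T

True.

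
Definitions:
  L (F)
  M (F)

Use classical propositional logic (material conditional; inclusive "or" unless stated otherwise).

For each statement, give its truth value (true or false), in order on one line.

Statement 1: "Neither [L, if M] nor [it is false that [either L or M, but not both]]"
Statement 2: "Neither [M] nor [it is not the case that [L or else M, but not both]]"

Statement 1 False / Statement 2 False

Statement 1: This is (M -> L) nor not (L xor M).

M -> L = False -> False = True
L xor M = False xor False = False
not (L xor M) = not False = True
(M -> L) nor not (L xor M) = True nor True = False
So Statement 1 is false.

Statement 2: Parsed as M nor not (L xor M)

L xor M = False xor False = False
not (L xor M) = not False = True
M nor not (L xor M) = False nor True = False
So Statement 2 is false.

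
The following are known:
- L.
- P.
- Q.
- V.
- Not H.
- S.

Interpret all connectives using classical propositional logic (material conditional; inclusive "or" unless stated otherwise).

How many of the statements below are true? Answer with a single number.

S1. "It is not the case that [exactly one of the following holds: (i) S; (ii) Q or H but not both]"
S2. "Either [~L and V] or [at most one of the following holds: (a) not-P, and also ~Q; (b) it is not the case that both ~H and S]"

2

S1: Parsed as not (S xor (Q xor H))

Q xor H = True xor False = True
S xor (Q xor H) = True xor True = False
not (S xor (Q xor H)) = not False = True
Hence S1 is true.

S2: Formalization: (not L and V) or ((not P and not Q) nand (not H nand S))

not L = not True = False
not L and V = False and True = False
not P = not True = False
not Q = not True = False
not P and not Q = False and False = False
not H = not False = True
not H nand S = True nand True = False
(not P and not Q) nand (not H nand S) = False nand False = True
(not L and V) or ((not P and not Q) nand (not H nand S)) = False or True = True
So S2 is true.

True statements: 2 (S1, S2).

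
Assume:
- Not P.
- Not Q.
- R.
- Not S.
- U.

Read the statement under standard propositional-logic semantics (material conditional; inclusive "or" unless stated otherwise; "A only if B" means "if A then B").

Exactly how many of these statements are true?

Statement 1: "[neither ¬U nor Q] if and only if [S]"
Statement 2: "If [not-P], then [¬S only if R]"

1

Statement 1: Parsed as (¬U ↓ Q) ↔ S

¬U = ¬T = F
¬U ↓ Q = F ↓ F = T
(¬U ↓ Q) ↔ S = T ↔ F = F
So Statement 1 is false.

Statement 2: Parsed as ¬P → (¬S → R)

¬P = ¬F = T
¬S = ¬F = T
¬S → R = T → T = T
¬P → (¬S → R) = T → T = T
Thus Statement 2 is true.

1 of the 2 statements is true.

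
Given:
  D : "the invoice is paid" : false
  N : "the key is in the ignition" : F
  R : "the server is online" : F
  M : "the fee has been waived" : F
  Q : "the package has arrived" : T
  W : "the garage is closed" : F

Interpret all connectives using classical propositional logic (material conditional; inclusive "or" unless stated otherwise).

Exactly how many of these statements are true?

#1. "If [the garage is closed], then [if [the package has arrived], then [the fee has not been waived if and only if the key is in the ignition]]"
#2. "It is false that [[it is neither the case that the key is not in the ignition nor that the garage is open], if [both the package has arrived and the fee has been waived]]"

#1: In symbols: W -> (Q -> (not M iff N))

not M = not False = True
not M iff N = True iff False = False
Q -> (not M iff N) = True -> False = False
W -> (Q -> (not M iff N)) = False -> False = True
So #1 is true.

#2: This is not ((Q and M) -> (not N nor not W)).

Q and M = True and False = False
not N = not False = True
not W = not False = True
not N nor not W = True nor True = False
(Q and M) -> (not N nor not W) = False -> False = True
not ((Q and M) -> (not N nor not W)) = not True = False
So #2 is false.

True statements: 1 (#1).

1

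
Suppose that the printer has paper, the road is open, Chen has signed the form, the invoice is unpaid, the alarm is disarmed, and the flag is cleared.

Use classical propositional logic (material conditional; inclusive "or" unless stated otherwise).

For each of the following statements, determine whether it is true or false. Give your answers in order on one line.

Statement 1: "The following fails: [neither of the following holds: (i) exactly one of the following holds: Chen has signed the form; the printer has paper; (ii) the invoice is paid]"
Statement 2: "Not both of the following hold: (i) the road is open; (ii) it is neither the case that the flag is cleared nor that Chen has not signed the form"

Let R = "Chen has signed the form" (T), P = "the printer has paper" (T), S = "the invoice is paid" (F), Q = "the road is closed" (F), V = "the flag is set" (F).

Statement 1: Parsed as ¬((R ⊕ P) ↓ S)

R ⊕ P = T ⊕ T = F
(R ⊕ P) ↓ S = F ↓ F = T
¬((R ⊕ P) ↓ S) = ¬T = F
Hence Statement 1 is false.

Statement 2: Parsed as ¬Q ↑ (¬V ↓ ¬R)

¬Q = ¬F = T
¬V = ¬F = T
¬R = ¬T = F
¬V ↓ ¬R = T ↓ F = F
¬Q ↑ (¬V ↓ ¬R) = T ↑ F = T
So Statement 2 is true.

Statement 1 False, Statement 2 True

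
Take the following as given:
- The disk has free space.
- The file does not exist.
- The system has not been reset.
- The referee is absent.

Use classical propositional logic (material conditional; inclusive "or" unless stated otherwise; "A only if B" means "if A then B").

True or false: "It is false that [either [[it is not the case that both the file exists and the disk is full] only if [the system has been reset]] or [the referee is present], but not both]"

Let U = "the file exists" (F), W = "the disk is full" (F), Q = "the system has been reset" (F), G = "the referee is present" (F).
In symbols: ~(((U nand W) -> Q) xor G)

U nand W = F nand F = T
(U nand W) -> Q = T -> F = F
((U nand W) -> Q) xor G = F xor F = F
~(((U nand W) -> Q) xor G) = ~F = T

True.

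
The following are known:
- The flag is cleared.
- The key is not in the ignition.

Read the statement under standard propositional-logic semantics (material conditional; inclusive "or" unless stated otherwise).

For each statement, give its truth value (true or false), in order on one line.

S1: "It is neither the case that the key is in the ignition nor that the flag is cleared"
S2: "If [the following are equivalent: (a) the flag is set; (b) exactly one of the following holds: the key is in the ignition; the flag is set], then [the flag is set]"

Let Q = "the key is in the ignition" (False), P = "the flag is set" (False).

S1: This is Q nor not P.

not P = not False = True
Q nor not P = False nor True = False
Hence S1 is false.

S2: Formalization: (P iff (Q xor P)) -> P

Q xor P = False xor False = False
P iff (Q xor P) = False iff False = True
(P iff (Q xor P)) -> P = True -> False = False
Hence S2 is false.

S1 false; S2 false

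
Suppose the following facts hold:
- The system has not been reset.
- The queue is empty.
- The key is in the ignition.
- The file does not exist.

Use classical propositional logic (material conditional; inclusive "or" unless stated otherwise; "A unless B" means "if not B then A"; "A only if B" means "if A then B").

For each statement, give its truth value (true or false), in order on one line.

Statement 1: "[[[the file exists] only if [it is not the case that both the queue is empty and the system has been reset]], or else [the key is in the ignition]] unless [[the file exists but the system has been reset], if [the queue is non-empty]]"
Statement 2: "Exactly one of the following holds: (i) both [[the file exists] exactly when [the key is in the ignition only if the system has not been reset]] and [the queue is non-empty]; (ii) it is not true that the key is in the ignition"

Statement 1 true; Statement 2 false

Let P = "the file exists" (F), V = "the queue is empty" (T), D = "the system has been reset" (F), U = "the key is in the ignition" (T).

Statement 1: In symbols: ((P → (V ↑ D)) ∨ U) ∨ (¬V → (P ∧ D))

V ↑ D = T ↑ F = T
P → (V ↑ D) = F → T = T
(P → (V ↑ D)) ∨ U = T ∨ T = T
¬V = ¬T = F
P ∧ D = F ∧ F = F
¬V → (P ∧ D) = F → F = T
((P → (V ↑ D)) ∨ U) ∨ (¬V → (P ∧ D)) = T ∨ T = T
Thus Statement 1 is true.

Statement 2: Formalization: ((P ↔ (U → ¬D)) ∧ ¬V) ⊕ ¬U

¬D = ¬F = T
U → ¬D = T → T = T
P ↔ (U → ¬D) = F ↔ T = F
¬V = ¬T = F
(P ↔ (U → ¬D)) ∧ ¬V = F ∧ F = F
¬U = ¬T = F
((P ↔ (U → ¬D)) ∧ ¬V) ⊕ ¬U = F ⊕ F = F
So Statement 2 is false.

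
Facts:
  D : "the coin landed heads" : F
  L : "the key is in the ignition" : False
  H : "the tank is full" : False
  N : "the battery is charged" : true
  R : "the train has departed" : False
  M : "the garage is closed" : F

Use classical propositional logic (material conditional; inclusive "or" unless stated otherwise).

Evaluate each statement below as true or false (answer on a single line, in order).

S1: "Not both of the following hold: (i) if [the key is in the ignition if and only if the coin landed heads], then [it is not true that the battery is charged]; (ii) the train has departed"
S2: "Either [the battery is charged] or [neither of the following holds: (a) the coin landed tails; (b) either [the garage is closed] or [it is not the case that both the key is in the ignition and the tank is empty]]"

S1: Formalization: ((L iff D) -> not N) nand R

L iff D = False iff False = True
not N = not True = False
(L iff D) -> not N = True -> False = False
((L iff D) -> not N) nand R = False nand False = True
Thus S1 is true.

S2: This is N or (not D nor (M or (L nand not H))).

not D = not False = True
not H = not False = True
L nand not H = False nand True = True
M or (L nand not H) = False or True = True
not D nor (M or (L nand not H)) = True nor True = False
N or (not D nor (M or (L nand not H))) = True or False = True
So S2 is true.

S1 true, S2 true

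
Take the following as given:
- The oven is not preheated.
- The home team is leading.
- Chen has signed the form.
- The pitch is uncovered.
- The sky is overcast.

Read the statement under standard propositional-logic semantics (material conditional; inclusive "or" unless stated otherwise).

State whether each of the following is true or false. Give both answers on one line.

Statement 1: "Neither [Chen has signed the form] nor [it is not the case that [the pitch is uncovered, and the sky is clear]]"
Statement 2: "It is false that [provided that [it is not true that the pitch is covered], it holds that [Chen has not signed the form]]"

Statement 1 F; Statement 2 T

Let W = "Chen has signed the form" (True), L = "the pitch is covered" (False), K = "the sky is overcast" (True).

Statement 1: Parsed as W nor not (not L and not K)

not L = not False = True
not K = not True = False
not L and not K = True and False = False
not (not L and not K) = not False = True
W nor not (not L and not K) = True nor True = False
Hence Statement 1 is false.

Statement 2: Formalization: not (not L -> not W)

not L = not False = True
not W = not True = False
not L -> not W = True -> False = False
not (not L -> not W) = not False = True
So Statement 2 is true.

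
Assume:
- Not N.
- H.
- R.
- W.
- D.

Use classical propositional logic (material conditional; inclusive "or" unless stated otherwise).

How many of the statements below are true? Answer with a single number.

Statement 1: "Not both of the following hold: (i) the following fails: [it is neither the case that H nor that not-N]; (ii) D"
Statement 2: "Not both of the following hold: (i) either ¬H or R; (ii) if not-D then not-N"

0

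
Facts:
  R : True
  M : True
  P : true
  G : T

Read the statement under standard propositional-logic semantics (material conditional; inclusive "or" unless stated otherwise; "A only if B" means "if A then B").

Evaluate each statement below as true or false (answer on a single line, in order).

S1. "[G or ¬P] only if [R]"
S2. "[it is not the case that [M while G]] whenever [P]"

S1: Formalization: (G ∨ ¬P) → R

¬P = ¬T = F
G ∨ ¬P = T ∨ F = T
(G ∨ ¬P) → R = T → T = T
Hence S1 is true.

S2: Parsed as P → ¬(M ∧ G)

M ∧ G = T ∧ T = T
¬(M ∧ G) = ¬T = F
P → ¬(M ∧ G) = T → F = F
Hence S2 is false.

S1 true / S2 false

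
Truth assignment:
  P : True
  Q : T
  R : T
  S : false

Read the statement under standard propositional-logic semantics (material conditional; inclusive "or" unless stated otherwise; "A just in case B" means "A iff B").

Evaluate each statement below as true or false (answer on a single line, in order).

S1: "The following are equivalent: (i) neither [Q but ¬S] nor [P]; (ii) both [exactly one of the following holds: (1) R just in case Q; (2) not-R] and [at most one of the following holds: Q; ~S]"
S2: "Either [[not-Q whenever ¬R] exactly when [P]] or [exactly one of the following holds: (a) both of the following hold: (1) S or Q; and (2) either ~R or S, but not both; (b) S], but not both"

S1 T / S2 T

S1: In symbols: ((Q & ~S) nor P) <-> (((R <-> Q) xor ~R) & (Q nand ~S))

~S = ~F = T
Q & ~S = T & T = T
(Q & ~S) nor P = T nor T = F
R <-> Q = T <-> T = T
~R = ~T = F
(R <-> Q) xor ~R = T xor F = T
~S = ~F = T
Q nand ~S = T nand T = F
((R <-> Q) xor ~R) & (Q nand ~S) = T & F = F
((Q & ~S) nor P) <-> (((R <-> Q) xor ~R) & (Q nand ~S)) = F <-> F = T
Hence S1 is true.

S2: In symbols: ((~R -> ~Q) <-> P) xor (((S | Q) & (~R xor S)) xor S)

~R = ~T = F
~Q = ~T = F
~R -> ~Q = F -> F = T
(~R -> ~Q) <-> P = T <-> T = T
S | Q = F | T = T
~R = ~T = F
~R xor S = F xor F = F
(S | Q) & (~R xor S) = T & F = F
((S | Q) & (~R xor S)) xor S = F xor F = F
((~R -> ~Q) <-> P) xor (((S | Q) & (~R xor S)) xor S) = T xor F = T
Hence S2 is true.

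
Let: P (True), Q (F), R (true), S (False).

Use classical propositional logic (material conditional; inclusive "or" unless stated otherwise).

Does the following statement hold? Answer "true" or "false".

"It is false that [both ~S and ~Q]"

Values: S=F, Q=F.
Formalization: ~(~S & ~Q)

~S = ~F = T
~Q = ~F = T
~S & ~Q = T & T = T
~(~S & ~Q) = ~T = F

False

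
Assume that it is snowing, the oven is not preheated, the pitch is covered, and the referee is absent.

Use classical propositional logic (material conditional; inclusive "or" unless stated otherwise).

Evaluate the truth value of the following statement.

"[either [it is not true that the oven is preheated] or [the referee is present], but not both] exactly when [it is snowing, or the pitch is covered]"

Let Q = "the oven is preheated" (F), S = "the referee is present" (F), P = "it is snowing" (T), R = "the pitch is covered" (T).
Formalization: (¬Q ⊕ S) ↔ (P ∨ R)

¬Q = ¬F = T
¬Q ⊕ S = T ⊕ F = T
P ∨ R = T ∨ T = T
(¬Q ⊕ S) ↔ (P ∨ R) = T ↔ T = T

True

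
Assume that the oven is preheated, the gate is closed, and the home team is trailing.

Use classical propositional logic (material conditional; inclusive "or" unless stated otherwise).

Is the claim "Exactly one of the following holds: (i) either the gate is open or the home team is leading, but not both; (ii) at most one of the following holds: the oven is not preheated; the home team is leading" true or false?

Let N = "the gate is open" (F), M = "the home team is leading" (F), W = "the oven is preheated" (T).
This is (N ⊕ M) ⊕ (¬W ↑ M).

N ⊕ M = F ⊕ F = F
¬W = ¬T = F
¬W ↑ M = F ↑ F = T
(N ⊕ M) ⊕ (¬W ↑ M) = F ⊕ T = T

True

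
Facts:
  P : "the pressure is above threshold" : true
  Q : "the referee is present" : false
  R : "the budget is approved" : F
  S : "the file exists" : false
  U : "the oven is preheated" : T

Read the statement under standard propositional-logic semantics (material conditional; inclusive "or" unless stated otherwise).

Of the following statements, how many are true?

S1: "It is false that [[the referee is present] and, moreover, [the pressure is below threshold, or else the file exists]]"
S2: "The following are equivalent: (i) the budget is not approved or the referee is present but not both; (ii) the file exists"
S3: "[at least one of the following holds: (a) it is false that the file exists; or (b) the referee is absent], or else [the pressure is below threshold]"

S1: Formalization: not (Q and (not P or S))

not P = not True = False
not P or S = False or False = False
Q and (not P or S) = False and False = False
not (Q and (not P or S)) = not False = True
So S1 is true.

S2: Parsed as (not R xor Q) iff S

not R = not False = True
not R xor Q = True xor False = True
(not R xor Q) iff S = True iff False = False
Thus S2 is false.

S3: Parsed as (not S or not Q) or not P

not S = not False = True
not Q = not False = True
not S or not Q = True or True = True
not P = not True = False
(not S or not Q) or not P = True or False = True
So S3 is true.

True statements: 2.

2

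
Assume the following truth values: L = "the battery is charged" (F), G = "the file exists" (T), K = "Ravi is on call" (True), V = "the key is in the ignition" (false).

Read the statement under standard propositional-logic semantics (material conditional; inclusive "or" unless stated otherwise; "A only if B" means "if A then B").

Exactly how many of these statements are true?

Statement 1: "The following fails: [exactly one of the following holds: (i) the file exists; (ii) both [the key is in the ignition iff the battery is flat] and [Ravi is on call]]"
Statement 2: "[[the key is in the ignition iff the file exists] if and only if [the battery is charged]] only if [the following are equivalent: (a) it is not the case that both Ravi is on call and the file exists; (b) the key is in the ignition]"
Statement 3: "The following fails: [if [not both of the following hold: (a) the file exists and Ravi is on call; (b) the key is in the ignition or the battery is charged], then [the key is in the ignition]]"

2

Statement 1: Formalization: not (G xor ((V iff not L) and K))

not L = not False = True
V iff not L = False iff True = False
(V iff not L) and K = False and True = False
G xor ((V iff not L) and K) = True xor False = True
not (G xor ((V iff not L) and K)) = not True = False
Thus Statement 1 is false.

Statement 2: Parsed as ((V iff G) iff L) -> ((K nand G) iff V)

V iff G = False iff True = False
(V iff G) iff L = False iff False = True
K nand G = True nand True = False
(K nand G) iff V = False iff False = True
((V iff G) iff L) -> ((K nand G) iff V) = True -> True = True
Hence Statement 2 is true.

Statement 3: This is not (((G and K) nand (V or L)) -> V).

G and K = True and True = True
V or L = False or False = False
(G and K) nand (V or L) = True nand False = True
((G and K) nand (V or L)) -> V = True -> False = False
not (((G and K) nand (V or L)) -> V) = not False = True
Hence Statement 3 is true.

Count: 2.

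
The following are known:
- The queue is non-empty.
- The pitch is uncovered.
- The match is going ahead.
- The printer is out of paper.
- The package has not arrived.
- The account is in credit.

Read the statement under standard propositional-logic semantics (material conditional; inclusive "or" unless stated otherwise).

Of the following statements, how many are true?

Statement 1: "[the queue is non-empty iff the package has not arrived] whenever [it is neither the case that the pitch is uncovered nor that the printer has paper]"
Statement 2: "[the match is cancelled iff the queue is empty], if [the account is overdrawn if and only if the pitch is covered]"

Let Q = "the pitch is covered" (F), W = "the printer has paper" (F), L = "the queue is empty" (F), K = "the package has arrived" (F), U = "the account is overdrawn" (F), P = "the match is cancelled" (F).

Statement 1: This is (¬Q ↓ W) → (¬L ↔ ¬K).

¬Q = ¬F = T
¬Q ↓ W = T ↓ F = F
¬L = ¬F = T
¬K = ¬F = T
¬L ↔ ¬K = T ↔ T = T
(¬Q ↓ W) → (¬L ↔ ¬K) = F → T = T
Hence Statement 1 is true.

Statement 2: Formalization: (U ↔ Q) → (P ↔ L)

U ↔ Q = F ↔ F = T
P ↔ L = F ↔ F = T
(U ↔ Q) → (P ↔ L) = T → T = T
Thus Statement 2 is true.

2 of the 2 statements are true.

2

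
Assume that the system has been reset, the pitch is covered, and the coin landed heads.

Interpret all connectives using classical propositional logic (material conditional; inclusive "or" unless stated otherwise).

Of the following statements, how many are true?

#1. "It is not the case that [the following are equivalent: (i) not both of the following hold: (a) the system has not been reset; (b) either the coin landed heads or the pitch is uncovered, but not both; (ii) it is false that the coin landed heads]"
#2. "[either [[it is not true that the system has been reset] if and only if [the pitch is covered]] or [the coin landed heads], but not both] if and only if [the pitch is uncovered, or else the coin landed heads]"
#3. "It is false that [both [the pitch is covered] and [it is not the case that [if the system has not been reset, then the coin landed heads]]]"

3

Let M = "the system has been reset" (T), H = "the coin landed heads" (T), L = "the pitch is covered" (T).

#1: In symbols: ¬((¬M ↑ (H ⊕ ¬L)) ↔ ¬H)

¬M = ¬T = F
¬L = ¬T = F
H ⊕ ¬L = T ⊕ F = T
¬M ↑ (H ⊕ ¬L) = F ↑ T = T
¬H = ¬T = F
(¬M ↑ (H ⊕ ¬L)) ↔ ¬H = T ↔ F = F
¬((¬M ↑ (H ⊕ ¬L)) ↔ ¬H) = ¬F = T
So #1 is true.

#2: Parsed as ((¬M ↔ L) ⊕ H) ↔ (¬L ∨ H)

¬M = ¬T = F
¬M ↔ L = F ↔ T = F
(¬M ↔ L) ⊕ H = F ⊕ T = T
¬L = ¬T = F
¬L ∨ H = F ∨ T = T
((¬M ↔ L) ⊕ H) ↔ (¬L ∨ H) = T ↔ T = T
Hence #2 is true.

#3: Formalization: ¬(L ∧ ¬(¬M → H))

¬M = ¬T = F
¬M → H = F → T = T
¬(¬M → H) = ¬T = F
L ∧ ¬(¬M → H) = T ∧ F = F
¬(L ∧ ¬(¬M → H)) = ¬F = T
So #3 is true.

Count: 3.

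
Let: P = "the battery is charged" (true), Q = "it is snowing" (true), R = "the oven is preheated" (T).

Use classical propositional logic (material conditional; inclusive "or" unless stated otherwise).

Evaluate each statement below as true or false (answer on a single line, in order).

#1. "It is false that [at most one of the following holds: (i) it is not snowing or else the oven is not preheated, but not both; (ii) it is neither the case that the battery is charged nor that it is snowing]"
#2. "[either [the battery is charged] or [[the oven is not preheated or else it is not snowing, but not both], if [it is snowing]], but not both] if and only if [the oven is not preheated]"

#1 false; #2 false

#1: This is not ((not Q xor not R) nand (P nor Q)).

not Q = not True = False
not R = not True = False
not Q xor not R = False xor False = False
P nor Q = True nor True = False
(not Q xor not R) nand (P nor Q) = False nand False = True
not ((not Q xor not R) nand (P nor Q)) = not True = False
Hence #1 is false.

#2: Formalization: (P xor (Q -> (not R xor not Q))) iff not R

not R = not True = False
not Q = not True = False
not R xor not Q = False xor False = False
Q -> (not R xor not Q) = True -> False = False
P xor (Q -> (not R xor not Q)) = True xor False = True
not R = not True = False
(P xor (Q -> (not R xor not Q))) iff not R = True iff False = False
Hence #2 is false.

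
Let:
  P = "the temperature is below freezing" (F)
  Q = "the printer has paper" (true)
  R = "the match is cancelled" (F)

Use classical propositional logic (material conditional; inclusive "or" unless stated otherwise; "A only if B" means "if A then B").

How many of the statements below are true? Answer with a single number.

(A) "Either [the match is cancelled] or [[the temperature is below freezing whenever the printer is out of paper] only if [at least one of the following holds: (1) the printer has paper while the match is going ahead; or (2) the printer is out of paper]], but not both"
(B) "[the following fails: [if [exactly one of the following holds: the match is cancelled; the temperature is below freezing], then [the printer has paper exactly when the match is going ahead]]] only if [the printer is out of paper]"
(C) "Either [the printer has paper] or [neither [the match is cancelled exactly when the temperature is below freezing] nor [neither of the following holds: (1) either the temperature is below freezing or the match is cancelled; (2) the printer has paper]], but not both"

(A): In symbols: R xor ((~Q -> P) -> ((Q & ~R) | ~Q))

~Q = ~T = F
~Q -> P = F -> F = T
~R = ~F = T
Q & ~R = T & T = T
~Q = ~T = F
(Q & ~R) | ~Q = T | F = T
(~Q -> P) -> ((Q & ~R) | ~Q) = T -> T = T
R xor ((~Q -> P) -> ((Q & ~R) | ~Q)) = F xor T = T
Hence (A) is true.

(B): This is ~((R xor P) -> (Q <-> ~R)) -> ~Q.

R xor P = F xor F = F
~R = ~F = T
Q <-> ~R = T <-> T = T
(R xor P) -> (Q <-> ~R) = F -> T = T
~((R xor P) -> (Q <-> ~R)) = ~T = F
~Q = ~T = F
~((R xor P) -> (Q <-> ~R)) -> ~Q = F -> F = T
So (B) is true.

(C): In symbols: Q xor ((R <-> P) nor ((P | R) nor Q))

R <-> P = F <-> F = T
P | R = F | F = F
(P | R) nor Q = F nor T = F
(R <-> P) nor ((P | R) nor Q) = T nor F = F
Q xor ((R <-> P) nor ((P | R) nor Q)) = T xor F = T
Thus (C) is true.

True statements: 3 ((A), (B), (C)).

3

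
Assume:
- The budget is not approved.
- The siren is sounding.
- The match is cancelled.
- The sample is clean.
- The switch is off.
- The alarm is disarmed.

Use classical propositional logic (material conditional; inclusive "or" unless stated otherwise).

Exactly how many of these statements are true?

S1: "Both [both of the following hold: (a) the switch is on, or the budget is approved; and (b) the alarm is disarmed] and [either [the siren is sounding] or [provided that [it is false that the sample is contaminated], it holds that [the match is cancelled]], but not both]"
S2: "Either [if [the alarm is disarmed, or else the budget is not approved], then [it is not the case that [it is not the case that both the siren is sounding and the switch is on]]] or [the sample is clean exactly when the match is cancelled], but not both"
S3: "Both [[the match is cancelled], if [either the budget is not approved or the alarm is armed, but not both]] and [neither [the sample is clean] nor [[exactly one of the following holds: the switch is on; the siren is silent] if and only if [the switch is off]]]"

1

Let U = "the switch is on" (False), P = "the budget is approved" (False), V = "the alarm is armed" (False), Q = "the siren is sounding" (True), S = "the sample is contaminated" (False), R = "the match is cancelled" (True).

S1: This is ((U or P) and not V) and (Q xor (not S -> R)).

U or P = False or False = False
not V = not False = True
(U or P) and not V = False and True = False
not S = not False = True
not S -> R = True -> True = True
Q xor (not S -> R) = True xor True = False
((U or P) and not V) and (Q xor (not S -> R)) = False and False = False
Thus S1 is false.

S2: This is ((not V or not P) -> not (Q nand U)) xor (not S iff R).

not V = not False = True
not P = not False = True
not V or not P = True or True = True
Q nand U = True nand False = True
not (Q nand U) = not True = False
(not V or not P) -> not (Q nand U) = True -> False = False
not S = not False = True
not S iff R = True iff True = True
((not V or not P) -> not (Q nand U)) xor (not S iff R) = False xor True = True
Thus S2 is true.

S3: In symbols: ((not P xor V) -> R) and (not S nor ((U xor not Q) iff not U))

not P = not False = True
not P xor V = True xor False = True
(not P xor V) -> R = True -> True = True
not S = not False = True
not Q = not True = False
U xor not Q = False xor False = False
not U = not False = True
(U xor not Q) iff not U = False iff True = False
not S nor ((U xor not Q) iff not U) = True nor False = False
((not P xor V) -> R) and (not S nor ((U xor not Q) iff not U)) = True and False = False
Thus S3 is false.

Count: 1.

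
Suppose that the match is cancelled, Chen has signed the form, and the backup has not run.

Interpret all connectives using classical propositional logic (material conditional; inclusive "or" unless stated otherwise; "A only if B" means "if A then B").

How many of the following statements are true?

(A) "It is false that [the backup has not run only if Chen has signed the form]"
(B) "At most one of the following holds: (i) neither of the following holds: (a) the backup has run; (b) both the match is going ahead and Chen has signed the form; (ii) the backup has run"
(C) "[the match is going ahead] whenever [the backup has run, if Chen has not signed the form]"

1

Let H = "the backup has run" (F), L = "Chen has signed the form" (T), D = "the match is cancelled" (T).

(A): Parsed as ~(~H -> L)

~H = ~F = T
~H -> L = T -> T = T
~(~H -> L) = ~T = F
Hence (A) is false.

(B): Formalization: (H nor (~D & L)) nand H

~D = ~T = F
~D & L = F & T = F
H nor (~D & L) = F nor F = T
(H nor (~D & L)) nand H = T nand F = T
Hence (B) is true.

(C): This is (~L -> H) -> ~D.

~L = ~T = F
~L -> H = F -> F = T
~D = ~T = F
(~L -> H) -> ~D = T -> F = F
Thus (C) is false.

1 of the 3 statements is true ((B)).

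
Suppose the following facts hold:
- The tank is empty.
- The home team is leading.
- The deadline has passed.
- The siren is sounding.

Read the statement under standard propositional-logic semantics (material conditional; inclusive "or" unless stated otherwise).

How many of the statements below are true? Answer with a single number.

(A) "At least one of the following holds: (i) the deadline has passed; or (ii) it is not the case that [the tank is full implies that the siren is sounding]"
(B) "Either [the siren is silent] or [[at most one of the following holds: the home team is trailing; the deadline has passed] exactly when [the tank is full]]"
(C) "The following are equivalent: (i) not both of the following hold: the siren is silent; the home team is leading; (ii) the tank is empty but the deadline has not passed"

1

Let R = "the deadline has passed" (T), P = "the tank is full" (F), S = "the siren is sounding" (T), Q = "the home team is leading" (T).

(A): In symbols: R | ~(P -> S)

P -> S = F -> T = T
~(P -> S) = ~T = F
R | ~(P -> S) = T | F = T
Thus (A) is true.

(B): Parsed as ~S | ((~Q nand R) <-> P)

~S = ~T = F
~Q = ~T = F
~Q nand R = F nand T = T
(~Q nand R) <-> P = T <-> F = F
~S | ((~Q nand R) <-> P) = F | F = F
Thus (B) is false.

(C): Parsed as (~S nand Q) <-> (~P & ~R)

~S = ~T = F
~S nand Q = F nand T = T
~P = ~F = T
~R = ~T = F
~P & ~R = T & F = F
(~S nand Q) <-> (~P & ~R) = T <-> F = F
Thus (C) is false.

1 of the 3 statements is true.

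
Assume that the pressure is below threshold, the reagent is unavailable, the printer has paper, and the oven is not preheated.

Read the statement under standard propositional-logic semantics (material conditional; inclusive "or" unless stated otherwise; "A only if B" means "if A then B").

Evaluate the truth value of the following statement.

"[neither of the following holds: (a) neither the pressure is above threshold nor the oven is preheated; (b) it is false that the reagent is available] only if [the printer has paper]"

Let P = "the pressure is above threshold" (F), S = "the oven is preheated" (F), Q = "the reagent is available" (F), R = "the printer has paper" (T).
Formalization: ((P nor S) nor ~Q) -> R

P nor S = F nor F = T
~Q = ~F = T
(P nor S) nor ~Q = T nor T = F
((P nor S) nor ~Q) -> R = F -> T = T

True.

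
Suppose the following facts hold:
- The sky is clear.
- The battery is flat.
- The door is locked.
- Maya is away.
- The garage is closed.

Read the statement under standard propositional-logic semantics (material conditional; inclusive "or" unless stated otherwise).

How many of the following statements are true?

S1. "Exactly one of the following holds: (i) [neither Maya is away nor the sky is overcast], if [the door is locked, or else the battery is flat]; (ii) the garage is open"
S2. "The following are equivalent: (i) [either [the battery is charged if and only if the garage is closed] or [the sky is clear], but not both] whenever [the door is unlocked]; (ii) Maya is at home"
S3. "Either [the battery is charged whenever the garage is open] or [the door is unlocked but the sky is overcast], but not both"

Let R = "the door is locked" (T), Q = "the battery is charged" (F), S = "Maya is at home" (F), P = "the sky is overcast" (F), U = "the garage is closed" (T).

S1: In symbols: ((R ∨ ¬Q) → (¬S ↓ P)) ⊕ ¬U

¬Q = ¬F = T
R ∨ ¬Q = T ∨ T = T
¬S = ¬F = T
¬S ↓ P = T ↓ F = F
(R ∨ ¬Q) → (¬S ↓ P) = T → F = F
¬U = ¬T = F
((R ∨ ¬Q) → (¬S ↓ P)) ⊕ ¬U = F ⊕ F = F
Hence S1 is false.

S2: In symbols: (¬R → ((Q ↔ U) ⊕ ¬P)) ↔ S

¬R = ¬T = F
Q ↔ U = F ↔ T = F
¬P = ¬F = T
(Q ↔ U) ⊕ ¬P = F ⊕ T = T
¬R → ((Q ↔ U) ⊕ ¬P) = F → T = T
(¬R → ((Q ↔ U) ⊕ ¬P)) ↔ S = T ↔ F = F
Thus S2 is false.

S3: This is (¬U → Q) ⊕ (¬R ∧ P).

¬U = ¬T = F
¬U → Q = F → F = T
¬R = ¬T = F
¬R ∧ P = F ∧ F = F
(¬U → Q) ⊕ (¬R ∧ P) = T ⊕ F = T
So S3 is true.

True statements: 1 (S3).

1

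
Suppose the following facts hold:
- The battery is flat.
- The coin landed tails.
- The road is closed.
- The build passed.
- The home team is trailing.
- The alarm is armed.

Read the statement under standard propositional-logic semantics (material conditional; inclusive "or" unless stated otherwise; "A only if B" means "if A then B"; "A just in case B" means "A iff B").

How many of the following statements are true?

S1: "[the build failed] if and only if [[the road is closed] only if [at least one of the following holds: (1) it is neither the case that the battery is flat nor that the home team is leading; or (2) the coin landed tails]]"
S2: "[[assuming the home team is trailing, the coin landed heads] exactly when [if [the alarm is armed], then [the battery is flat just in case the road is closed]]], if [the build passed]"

Let L = "the build passed" (T), G = "the road is closed" (T), S = "the battery is charged" (F), R = "the home team is leading" (F), U = "the coin landed heads" (F), W = "the alarm is armed" (T).

S1: This is ~L <-> (G -> ((~S nor R) | ~U)).

~L = ~T = F
~S = ~F = T
~S nor R = T nor F = F
~U = ~F = T
(~S nor R) | ~U = F | T = T
G -> ((~S nor R) | ~U) = T -> T = T
~L <-> (G -> ((~S nor R) | ~U)) = F <-> T = F
So S1 is false.

S2: This is L -> ((~R -> U) <-> (W -> (~S <-> G))).

~R = ~F = T
~R -> U = T -> F = F
~S = ~F = T
~S <-> G = T <-> T = T
W -> (~S <-> G) = T -> T = T
(~R -> U) <-> (W -> (~S <-> G)) = F <-> T = F
L -> ((~R -> U) <-> (W -> (~S <-> G))) = T -> F = F
Thus S2 is false.

True statements: 0 (none).

0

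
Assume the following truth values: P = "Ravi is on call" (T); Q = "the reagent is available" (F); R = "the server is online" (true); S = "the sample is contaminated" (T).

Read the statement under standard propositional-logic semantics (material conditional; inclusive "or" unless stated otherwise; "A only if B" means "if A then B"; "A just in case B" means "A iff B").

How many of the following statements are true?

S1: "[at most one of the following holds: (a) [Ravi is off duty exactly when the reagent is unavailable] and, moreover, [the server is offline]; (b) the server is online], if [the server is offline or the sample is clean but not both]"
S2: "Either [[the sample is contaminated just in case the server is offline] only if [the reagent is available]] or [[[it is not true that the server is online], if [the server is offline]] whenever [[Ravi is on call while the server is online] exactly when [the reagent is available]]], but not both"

1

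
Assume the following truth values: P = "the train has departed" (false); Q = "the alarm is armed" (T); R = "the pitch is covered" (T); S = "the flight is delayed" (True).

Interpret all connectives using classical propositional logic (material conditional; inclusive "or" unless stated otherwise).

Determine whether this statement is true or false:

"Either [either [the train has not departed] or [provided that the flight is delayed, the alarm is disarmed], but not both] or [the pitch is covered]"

This is (¬P ⊕ (S → ¬Q)) ∨ R.

¬P = ¬F = T
¬Q = ¬T = F
S → ¬Q = T → F = F
¬P ⊕ (S → ¬Q) = T ⊕ F = T
(¬P ⊕ (S → ¬Q)) ∨ R = T ∨ T = T

The statement is true.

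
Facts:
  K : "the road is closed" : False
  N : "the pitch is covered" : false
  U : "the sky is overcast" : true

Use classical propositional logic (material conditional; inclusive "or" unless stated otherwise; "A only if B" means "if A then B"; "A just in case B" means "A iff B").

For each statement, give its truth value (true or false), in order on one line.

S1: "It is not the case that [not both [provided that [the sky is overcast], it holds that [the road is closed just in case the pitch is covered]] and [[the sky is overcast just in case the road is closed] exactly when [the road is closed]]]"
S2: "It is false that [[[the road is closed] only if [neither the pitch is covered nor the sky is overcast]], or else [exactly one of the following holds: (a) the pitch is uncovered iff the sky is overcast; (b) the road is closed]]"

S1 true / S2 false

S1: This is not ((U -> (K iff N)) nand ((U iff K) iff K)).

K iff N = False iff False = True
U -> (K iff N) = True -> True = True
U iff K = True iff False = False
(U iff K) iff K = False iff False = True
(U -> (K iff N)) nand ((U iff K) iff K) = True nand True = False
not ((U -> (K iff N)) nand ((U iff K) iff K)) = not False = True
Hence S1 is true.

S2: Parsed as not ((K -> (N nor U)) or ((not N iff U) xor K))

N nor U = False nor True = False
K -> (N nor U) = False -> False = True
not N = not False = True
not N iff U = True iff True = True
(not N iff U) xor K = True xor False = True
(K -> (N nor U)) or ((not N iff U) xor K) = True or True = True
not ((K -> (N nor U)) or ((not N iff U) xor K)) = not True = False
Hence S2 is false.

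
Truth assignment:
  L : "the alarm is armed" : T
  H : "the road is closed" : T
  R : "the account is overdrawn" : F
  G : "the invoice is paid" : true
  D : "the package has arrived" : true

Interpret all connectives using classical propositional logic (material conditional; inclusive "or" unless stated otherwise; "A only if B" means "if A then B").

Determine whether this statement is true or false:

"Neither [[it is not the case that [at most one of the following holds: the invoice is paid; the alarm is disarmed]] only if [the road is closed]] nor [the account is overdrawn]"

The statement is false.

This is (¬(G ↑ ¬L) → H) ↓ R.

¬L = ¬T = F
G ↑ ¬L = T ↑ F = T
¬(G ↑ ¬L) = ¬T = F
¬(G ↑ ¬L) → H = F → T = T
(¬(G ↑ ¬L) → H) ↓ R = T ↓ F = F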